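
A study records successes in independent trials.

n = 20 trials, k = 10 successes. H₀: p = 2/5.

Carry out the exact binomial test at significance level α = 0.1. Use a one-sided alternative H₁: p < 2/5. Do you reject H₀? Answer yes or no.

reject H₀: no

Exact binomial: n=20, k=10, p₀=2/5=0.4000
P(X≤10) from Σ C(n,i)·p₀^i·(1−p₀)^(n−i)
p-value (one-sided, H₁ less) = 0.87248
At α=0.1: p ≥ α → fail to reject H₀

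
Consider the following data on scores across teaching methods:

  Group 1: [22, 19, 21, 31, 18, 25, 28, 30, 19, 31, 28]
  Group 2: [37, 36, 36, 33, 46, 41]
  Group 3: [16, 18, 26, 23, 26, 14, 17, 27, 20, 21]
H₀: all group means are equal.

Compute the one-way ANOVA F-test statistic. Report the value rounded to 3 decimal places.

test statistic = 25.322

Group means [24.73, 38.17, 20.80], grand mean 26.259
SSB = Σnᵢ(x̄ᵢ−x̄)² = 1174.570; SSW = ΣΣ(x−x̄ᵢ)² = 556.615
MSB = 1174.570/2 = 587.2850; MSW = 556.615/24 = 23.1923
F = MSB/MSW = 25.3224
df = (2, 24)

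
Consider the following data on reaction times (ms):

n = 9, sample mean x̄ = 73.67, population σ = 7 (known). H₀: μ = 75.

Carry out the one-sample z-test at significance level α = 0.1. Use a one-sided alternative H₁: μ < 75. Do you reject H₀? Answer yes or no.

SE = σ/√n = 7/√9 = 2.3333
z = (x̄−μ₀)/SE = (73.67−75)/2.3333 = -0.5700
p-value (one-sided, H₁ less) = 0.28434
At α=0.1: p ≥ α → fail to reject H₀

reject H₀: no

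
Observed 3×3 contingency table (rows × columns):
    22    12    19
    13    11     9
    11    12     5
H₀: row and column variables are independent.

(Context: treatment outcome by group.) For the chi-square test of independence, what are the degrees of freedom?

df = (r−1)(c−1) = (3−1)·(3−1) = 4

degrees of freedom = 4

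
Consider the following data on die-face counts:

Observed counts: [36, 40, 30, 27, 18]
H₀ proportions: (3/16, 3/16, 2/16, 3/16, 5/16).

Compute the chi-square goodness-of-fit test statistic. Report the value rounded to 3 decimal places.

test statistic = 31.584

n = 151; E_i = n·p_i = [28.31, 28.31, 18.88, 28.31, 47.19]
χ² = (36−28.31)²/28.31 + (40−28.31)²/28.31 + (30−18.88)²/18.88 + (27−28.31)²/28.31 + (18−47.19)²/47.19 = 31.5837
df = 4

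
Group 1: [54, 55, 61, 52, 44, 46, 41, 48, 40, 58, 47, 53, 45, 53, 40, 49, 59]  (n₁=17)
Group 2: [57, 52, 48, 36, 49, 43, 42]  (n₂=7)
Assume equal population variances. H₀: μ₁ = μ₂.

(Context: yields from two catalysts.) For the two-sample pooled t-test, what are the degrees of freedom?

degrees of freedom = 22

df = n₁ + n₂ − 2 = 17 + 7 − 2 = 22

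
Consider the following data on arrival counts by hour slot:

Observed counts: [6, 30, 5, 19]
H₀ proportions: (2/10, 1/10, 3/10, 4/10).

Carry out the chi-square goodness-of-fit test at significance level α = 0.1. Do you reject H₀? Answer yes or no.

n = 60; E_i = n·p_i = [12.00, 6.00, 18.00, 24.00]
χ² = (6−12.00)²/12.00 + (30−6.00)²/6.00 + (5−18.00)²/18.00 + (19−24.00)²/24.00 = 109.4306
df = 3
p-value (upper-tail) = 0.00000
At α=0.1: p < α → reject H₀

reject H₀: yes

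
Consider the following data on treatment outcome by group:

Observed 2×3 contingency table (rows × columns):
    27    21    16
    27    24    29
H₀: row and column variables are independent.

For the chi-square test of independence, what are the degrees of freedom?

df = (r−1)(c−1) = (2−1)·(3−1) = 2

degrees of freedom = 2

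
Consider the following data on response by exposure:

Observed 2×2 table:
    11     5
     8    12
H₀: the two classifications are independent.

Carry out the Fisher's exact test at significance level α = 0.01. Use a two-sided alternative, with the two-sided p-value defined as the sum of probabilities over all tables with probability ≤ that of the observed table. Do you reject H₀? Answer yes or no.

reject H₀: no

Margins: r₁=16, r₂=20, c₁=19, c₂=17, n=36
p_obs = C(16,11)·C(20,8)/C(36,19); sum pmf over tables with pmf ≤ p_obs
p-value (two-sided) = 0.10647
At α=0.01: p ≥ α → fail to reject H₀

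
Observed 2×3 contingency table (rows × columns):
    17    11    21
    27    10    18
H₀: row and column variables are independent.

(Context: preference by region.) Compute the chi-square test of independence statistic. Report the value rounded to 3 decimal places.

test statistic = 2.212

Row totals [49, 55], col totals [44, 21, 39], n=104
χ² = (17−20.73)²/20.73 + (11−9.89)²/9.89 + (21−18.38)²/18.38 + (27−23.27)²/23.27 + (10−11.11)²/11.11 + (18−20.62)²/20.62 = 2.2123
df = 2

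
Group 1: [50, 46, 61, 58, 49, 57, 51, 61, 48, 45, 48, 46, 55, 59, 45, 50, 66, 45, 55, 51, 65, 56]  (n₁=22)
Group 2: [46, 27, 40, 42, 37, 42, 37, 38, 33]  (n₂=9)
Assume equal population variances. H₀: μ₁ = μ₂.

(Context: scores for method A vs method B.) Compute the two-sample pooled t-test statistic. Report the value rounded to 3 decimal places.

test statistic = 5.999

x̄₁=53.045, s₁=6.608, n₁=22
x̄₂=38.000, s₂=5.568, n₂=9
s_p² = [21·6.608² + 8·5.568²]/29 = 40.1708
SE = √(s_p²·(1/22+1/9)) = 2.5079
t = (53.045−38.000)/2.5079 = 5.9993
df = 29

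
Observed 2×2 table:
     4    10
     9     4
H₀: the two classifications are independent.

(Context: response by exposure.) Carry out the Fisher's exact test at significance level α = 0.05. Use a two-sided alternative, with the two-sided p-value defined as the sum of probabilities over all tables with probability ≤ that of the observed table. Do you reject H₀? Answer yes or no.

Margins: r₁=14, r₂=13, c₁=13, c₂=14, n=27
p_obs = C(14,4)·C(13,9)/C(27,13); sum pmf over tables with pmf ≤ p_obs
p-value (two-sided) = 0.05698
At α=0.05: p ≥ α → fail to reject H₀

reject H₀: no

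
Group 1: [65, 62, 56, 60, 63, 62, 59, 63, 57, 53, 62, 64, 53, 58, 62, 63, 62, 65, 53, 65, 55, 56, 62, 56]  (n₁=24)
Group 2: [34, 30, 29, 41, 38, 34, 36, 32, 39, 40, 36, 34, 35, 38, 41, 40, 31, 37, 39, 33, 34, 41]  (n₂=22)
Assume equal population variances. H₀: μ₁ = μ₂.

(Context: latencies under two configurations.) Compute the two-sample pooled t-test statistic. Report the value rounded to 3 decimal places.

x̄₁=59.833, s₁=4.040, n₁=24
x̄₂=36.000, s₂=3.690, n₂=22
s_p² = [23·4.040² + 21·3.690²]/44 = 15.0303
SE = √(s_p²·(1/24+1/22)) = 1.1443
t = (59.833−36.000)/1.1443 = 20.8276
df = 44

test statistic = 20.828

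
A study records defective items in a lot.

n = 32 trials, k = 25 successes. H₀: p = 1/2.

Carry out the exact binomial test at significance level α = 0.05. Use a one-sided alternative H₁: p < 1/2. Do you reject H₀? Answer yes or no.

reject H₀: no

Exact binomial: n=32, k=25, p₀=1/2=0.5000
P(X≤25) from Σ C(n,i)·p₀^i·(1−p₀)^(n−i)
p-value (one-sided, H₁ less) = 0.99973
At α=0.05: p ≥ α → fail to reject H₀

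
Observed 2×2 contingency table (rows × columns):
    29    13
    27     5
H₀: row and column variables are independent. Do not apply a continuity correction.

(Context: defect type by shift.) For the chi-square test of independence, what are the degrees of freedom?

df = (r−1)(c−1) = (2−1)·(2−1) = 1

degrees of freedom = 1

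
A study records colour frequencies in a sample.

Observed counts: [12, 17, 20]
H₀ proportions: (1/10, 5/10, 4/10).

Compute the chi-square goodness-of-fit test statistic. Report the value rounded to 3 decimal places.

test statistic = 12.592

n = 49; E_i = n·p_i = [4.90, 24.50, 19.60]
χ² = (12−4.90)²/4.90 + (17−24.50)²/24.50 + (20−19.60)²/19.60 = 12.5918
df = 2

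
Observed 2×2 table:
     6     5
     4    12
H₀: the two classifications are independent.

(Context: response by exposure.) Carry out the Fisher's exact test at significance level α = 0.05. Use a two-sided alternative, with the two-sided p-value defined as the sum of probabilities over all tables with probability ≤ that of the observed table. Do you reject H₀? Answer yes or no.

reject H₀: no

Margins: r₁=11, r₂=16, c₁=10, c₂=17, n=27
p_obs = C(11,6)·C(16,4)/C(27,10); sum pmf over tables with pmf ≤ p_obs
p-value (two-sided) = 0.22380
At α=0.05: p ≥ α → fail to reject H₀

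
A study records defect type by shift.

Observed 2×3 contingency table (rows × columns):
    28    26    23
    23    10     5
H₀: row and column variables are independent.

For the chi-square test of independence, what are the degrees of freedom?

degrees of freedom = 2

df = (r−1)(c−1) = (2−1)·(3−1) = 2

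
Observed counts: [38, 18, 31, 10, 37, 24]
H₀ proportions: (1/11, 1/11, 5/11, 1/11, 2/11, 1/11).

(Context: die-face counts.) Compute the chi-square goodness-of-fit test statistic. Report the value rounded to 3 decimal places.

n = 158; E_i = n·p_i = [14.36, 14.36, 71.82, 14.36, 28.73, 14.36]
χ² = (38−14.36)²/14.36 + (18−14.36)²/14.36 + (31−71.82)²/71.82 + (10−14.36)²/14.36 + (37−28.73)²/28.73 + (24−14.36)²/14.36 = 73.1880
df = 5

test statistic = 73.188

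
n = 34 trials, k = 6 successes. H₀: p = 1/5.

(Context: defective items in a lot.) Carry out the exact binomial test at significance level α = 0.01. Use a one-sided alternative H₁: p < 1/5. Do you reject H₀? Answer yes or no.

reject H₀: no

Exact binomial: n=34, k=6, p₀=1/5=0.2000
P(X≤6) from Σ C(n,i)·p₀^i·(1−p₀)^(n−i)
p-value (one-sided, H₁ less) = 0.46614
At α=0.01: p ≥ α → fail to reject H₀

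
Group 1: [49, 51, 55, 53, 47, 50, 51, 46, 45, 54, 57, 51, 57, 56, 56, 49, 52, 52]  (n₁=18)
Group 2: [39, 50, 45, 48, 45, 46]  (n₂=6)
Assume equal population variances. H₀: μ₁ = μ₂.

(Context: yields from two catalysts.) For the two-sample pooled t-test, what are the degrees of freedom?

degrees of freedom = 22

df = n₁ + n₂ − 2 = 18 + 6 − 2 = 22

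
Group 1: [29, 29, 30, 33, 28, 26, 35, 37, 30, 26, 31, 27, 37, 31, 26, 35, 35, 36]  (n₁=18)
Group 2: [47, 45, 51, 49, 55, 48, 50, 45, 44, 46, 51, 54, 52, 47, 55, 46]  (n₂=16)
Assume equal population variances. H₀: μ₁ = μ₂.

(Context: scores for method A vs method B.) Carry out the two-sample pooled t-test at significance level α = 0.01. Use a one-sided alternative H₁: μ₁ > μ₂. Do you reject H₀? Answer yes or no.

reject H₀: no

x̄₁=31.167, s₁=3.899, n₁=18
x̄₂=49.062, s₂=3.642, n₂=16
s_p² = [17·3.899² + 15·3.642²]/32 = 14.2949
SE = √(s_p²·(1/18+1/16)) = 1.2991
t = (31.167−49.062)/1.2991 = -13.7758
df = 32
p-value (one-sided, H₁ greater) = 1.00000
At α=0.01: p ≥ α → fail to reject H₀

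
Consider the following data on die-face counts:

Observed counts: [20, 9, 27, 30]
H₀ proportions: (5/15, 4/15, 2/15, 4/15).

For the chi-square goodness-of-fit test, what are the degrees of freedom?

df = k − 1 = 4 − 1 = 3

degrees of freedom = 3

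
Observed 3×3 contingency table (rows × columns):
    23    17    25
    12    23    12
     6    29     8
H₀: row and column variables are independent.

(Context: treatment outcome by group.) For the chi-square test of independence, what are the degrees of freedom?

degrees of freedom = 4

df = (r−1)(c−1) = (3−1)·(3−1) = 4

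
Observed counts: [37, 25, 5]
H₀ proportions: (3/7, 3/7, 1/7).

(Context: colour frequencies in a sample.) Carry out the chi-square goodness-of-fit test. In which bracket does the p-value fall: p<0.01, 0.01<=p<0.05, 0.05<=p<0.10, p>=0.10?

n = 67; E_i = n·p_i = [28.71, 28.71, 9.57]
χ² = (37−28.71)²/28.71 + (25−28.71)²/28.71 + (5−9.57)²/9.57 = 5.0547
df = 2
p-value (upper-tail) = 0.07987
→ bracket: 0.05<=p<0.10

p-value bracket: 0.05<=p<0.10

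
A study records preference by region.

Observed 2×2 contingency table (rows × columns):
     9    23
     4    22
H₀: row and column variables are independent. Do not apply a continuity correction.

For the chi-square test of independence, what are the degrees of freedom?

degrees of freedom = 1

df = (r−1)(c−1) = (2−1)·(2−1) = 1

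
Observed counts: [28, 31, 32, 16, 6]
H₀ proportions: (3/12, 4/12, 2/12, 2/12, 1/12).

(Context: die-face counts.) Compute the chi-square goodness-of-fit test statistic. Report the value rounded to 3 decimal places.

test statistic = 12.053

n = 113; E_i = n·p_i = [28.25, 37.67, 18.83, 18.83, 9.42]
χ² = (28−28.25)²/28.25 + (31−37.67)²/37.67 + (32−18.83)²/18.83 + (16−18.83)²/18.83 + (6−9.42)²/9.42 = 12.0531
df = 4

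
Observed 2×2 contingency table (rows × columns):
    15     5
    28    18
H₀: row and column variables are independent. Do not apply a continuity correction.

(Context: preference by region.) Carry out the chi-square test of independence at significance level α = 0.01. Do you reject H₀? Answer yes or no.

Row totals [20, 46], col totals [43, 23], n=66
χ² = (15−13.03)²/13.03 + (5−6.97)²/6.97 + (28−29.97)²/29.97 + (18−16.03)²/16.03 = 1.2259
df = 1
p-value (upper-tail) = 0.26821
At α=0.01: p ≥ α → fail to reject H₀

reject H₀: no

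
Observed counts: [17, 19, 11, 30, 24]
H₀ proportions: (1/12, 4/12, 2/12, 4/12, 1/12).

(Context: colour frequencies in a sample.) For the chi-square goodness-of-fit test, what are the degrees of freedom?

degrees of freedom = 4

df = k − 1 = 5 − 1 = 4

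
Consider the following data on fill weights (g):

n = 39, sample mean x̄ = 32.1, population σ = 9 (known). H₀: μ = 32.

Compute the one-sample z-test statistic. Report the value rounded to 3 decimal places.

test statistic = 0.069

SE = σ/√n = 9/√39 = 1.4412
z = (x̄−μ₀)/SE = (32.1−32)/1.4412 = 0.0694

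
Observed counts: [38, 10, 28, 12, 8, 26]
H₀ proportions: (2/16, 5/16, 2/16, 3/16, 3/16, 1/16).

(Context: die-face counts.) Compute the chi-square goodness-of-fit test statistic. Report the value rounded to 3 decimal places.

n = 122; E_i = n·p_i = [15.25, 38.12, 15.25, 22.88, 22.88, 7.62]
χ² = (38−15.25)²/15.25 + (10−38.12)²/38.12 + (28−15.25)²/15.25 + (12−22.88)²/22.88 + (8−22.88)²/22.88 + (26−7.62)²/7.62 = 124.4699
df = 5

test statistic = 124.470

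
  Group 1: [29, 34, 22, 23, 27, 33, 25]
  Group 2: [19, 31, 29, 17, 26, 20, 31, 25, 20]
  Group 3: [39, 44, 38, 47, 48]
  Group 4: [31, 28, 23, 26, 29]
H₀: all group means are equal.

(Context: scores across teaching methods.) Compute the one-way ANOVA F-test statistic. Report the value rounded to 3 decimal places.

Group means [27.57, 24.22, 43.20, 27.40], grand mean 29.385
SSB = Σnᵢ(x̄ᵢ−x̄)² = 1236.884; SSW = ΣΣ(x−x̄ᵢ)² = 485.270
MSB = 1236.884/3 = 412.2947; MSW = 485.270/22 = 22.0577
F = MSB/MSW = 18.6916
df = (3, 22)

test statistic = 18.692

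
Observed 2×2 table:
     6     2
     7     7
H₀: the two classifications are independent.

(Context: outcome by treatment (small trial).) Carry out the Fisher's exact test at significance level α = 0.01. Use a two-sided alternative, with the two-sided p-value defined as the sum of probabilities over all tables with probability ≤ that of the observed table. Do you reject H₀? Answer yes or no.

Margins: r₁=8, r₂=14, c₁=13, c₂=9, n=22
p_obs = C(8,6)·C(14,7)/C(22,13); sum pmf over tables with pmf ≤ p_obs
p-value (two-sided) = 0.38019
At α=0.01: p ≥ α → fail to reject H₀

reject H₀: no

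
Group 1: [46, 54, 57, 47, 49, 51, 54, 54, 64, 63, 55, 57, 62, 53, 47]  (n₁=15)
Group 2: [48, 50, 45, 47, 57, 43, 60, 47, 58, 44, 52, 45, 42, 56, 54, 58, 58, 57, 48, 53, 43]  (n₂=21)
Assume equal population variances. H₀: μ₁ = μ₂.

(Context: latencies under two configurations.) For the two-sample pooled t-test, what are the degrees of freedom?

df = n₁ + n₂ − 2 = 15 + 21 − 2 = 34

degrees of freedom = 34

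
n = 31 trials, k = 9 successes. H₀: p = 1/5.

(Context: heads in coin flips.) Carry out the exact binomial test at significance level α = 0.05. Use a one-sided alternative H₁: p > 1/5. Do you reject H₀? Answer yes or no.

Exact binomial: n=31, k=9, p₀=1/5=0.2000
P(X≥9) from Σ C(n,i)·p₀^i·(1−p₀)^(n−i)
p-value (one-sided, H₁ greater) = 0.15076
At α=0.05: p ≥ α → fail to reject H₀

reject H₀: no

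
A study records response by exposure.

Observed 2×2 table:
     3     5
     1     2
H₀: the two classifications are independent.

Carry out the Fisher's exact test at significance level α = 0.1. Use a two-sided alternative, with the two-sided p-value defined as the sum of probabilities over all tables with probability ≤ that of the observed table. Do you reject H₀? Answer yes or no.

Margins: r₁=8, r₂=3, c₁=4, c₂=7, n=11
p_obs = C(8,3)·C(3,1)/C(11,4); sum pmf over tables with pmf ≤ p_obs
p-value (two-sided) = 1.00000
At α=0.1: p ≥ α → fail to reject H₀

reject H₀: no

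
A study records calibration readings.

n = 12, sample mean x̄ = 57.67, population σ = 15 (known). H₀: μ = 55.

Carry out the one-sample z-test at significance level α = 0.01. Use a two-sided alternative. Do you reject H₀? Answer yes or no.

SE = σ/√n = 15/√12 = 4.3301
z = (x̄−μ₀)/SE = (57.67−55)/4.3301 = 0.6166
p-value (two-sided) = 0.53749
At α=0.01: p ≥ α → fail to reject H₀

reject H₀: no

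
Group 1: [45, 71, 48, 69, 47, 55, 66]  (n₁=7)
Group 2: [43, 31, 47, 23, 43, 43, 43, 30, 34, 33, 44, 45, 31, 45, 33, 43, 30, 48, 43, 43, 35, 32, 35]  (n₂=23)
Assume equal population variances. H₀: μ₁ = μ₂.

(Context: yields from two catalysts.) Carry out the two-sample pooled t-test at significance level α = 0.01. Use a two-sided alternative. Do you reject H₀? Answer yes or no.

x̄₁=57.286, s₁=11.176, n₁=7
x̄₂=38.130, s₂=6.943, n₂=23
s_p² = [6·11.176² + 22·6.943²]/28 = 64.6442
SE = √(s_p²·(1/7+1/23)) = 3.4707
t = (57.286−38.130)/3.4707 = 5.5192
df = 28
p-value (two-sided) = 0.00001
At α=0.01: p < α → reject H₀

reject H₀: yes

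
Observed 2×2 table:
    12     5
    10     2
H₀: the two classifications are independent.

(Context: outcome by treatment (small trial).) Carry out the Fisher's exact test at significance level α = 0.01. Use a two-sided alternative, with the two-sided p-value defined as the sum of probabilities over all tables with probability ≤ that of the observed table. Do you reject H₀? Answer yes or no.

Margins: r₁=17, r₂=12, c₁=22, c₂=7, n=29
p_obs = C(17,12)·C(12,10)/C(29,22); sum pmf over tables with pmf ≤ p_obs
p-value (two-sided) = 0.66453
At α=0.01: p ≥ α → fail to reject H₀

reject H₀: no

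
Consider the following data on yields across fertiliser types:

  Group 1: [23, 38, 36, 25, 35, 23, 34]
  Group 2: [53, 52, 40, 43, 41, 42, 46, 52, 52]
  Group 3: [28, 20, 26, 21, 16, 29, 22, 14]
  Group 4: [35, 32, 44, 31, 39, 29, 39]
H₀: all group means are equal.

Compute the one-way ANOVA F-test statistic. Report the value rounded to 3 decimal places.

test statistic = 27.912

Group means [30.57, 46.78, 22.00, 35.57], grand mean 34.194
SSB = Σnᵢ(x̄ᵢ−x̄)² = 2719.855; SSW = ΣΣ(x−x̄ᵢ)² = 876.984
MSB = 2719.855/3 = 906.6182; MSW = 876.984/27 = 32.4809
F = MSB/MSW = 27.9124
df = (3, 27)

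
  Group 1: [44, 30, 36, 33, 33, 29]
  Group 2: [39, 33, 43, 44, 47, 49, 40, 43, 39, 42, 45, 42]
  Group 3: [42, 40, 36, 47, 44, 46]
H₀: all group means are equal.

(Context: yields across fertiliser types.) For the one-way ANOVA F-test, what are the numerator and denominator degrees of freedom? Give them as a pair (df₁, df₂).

k = 3 groups, N = 24 total
df = (k−1, N−k) = (3−1, 24−3) = (2, 21)

degrees of freedom = [2, 21]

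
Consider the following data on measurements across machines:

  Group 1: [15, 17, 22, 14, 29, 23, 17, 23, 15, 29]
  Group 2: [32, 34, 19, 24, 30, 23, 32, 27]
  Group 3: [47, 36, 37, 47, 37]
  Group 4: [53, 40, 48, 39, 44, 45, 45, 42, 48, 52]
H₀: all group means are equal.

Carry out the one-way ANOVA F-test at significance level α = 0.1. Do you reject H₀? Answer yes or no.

reject H₀: yes

Group means [20.40, 27.62, 40.80, 45.60], grand mean 32.879
SSB = Σnᵢ(x̄ᵢ−x̄)² = 3710.040; SSW = ΣΣ(x−x̄ᵢ)² = 807.475
MSB = 3710.040/3 = 1236.6801; MSW = 807.475/29 = 27.8440
F = MSB/MSW = 44.4147
df = (3, 29)
p-value (upper-tail) = 0.00000
At α=0.1: p < α → reject H₀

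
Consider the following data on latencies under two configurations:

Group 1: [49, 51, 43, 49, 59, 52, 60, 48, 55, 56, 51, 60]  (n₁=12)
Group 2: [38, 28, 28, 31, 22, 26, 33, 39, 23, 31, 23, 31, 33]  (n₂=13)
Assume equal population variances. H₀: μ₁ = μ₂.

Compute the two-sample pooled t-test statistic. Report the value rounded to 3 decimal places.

x̄₁=52.750, s₁=5.328, n₁=12
x̄₂=29.692, s₂=5.407, n₂=13
s_p² = [11·5.328² + 12·5.407²]/23 = 28.8269
SE = √(s_p²·(1/12+1/13)) = 2.1493
t = (52.750−29.692)/2.1493 = 10.7278
df = 23

test statistic = 10.728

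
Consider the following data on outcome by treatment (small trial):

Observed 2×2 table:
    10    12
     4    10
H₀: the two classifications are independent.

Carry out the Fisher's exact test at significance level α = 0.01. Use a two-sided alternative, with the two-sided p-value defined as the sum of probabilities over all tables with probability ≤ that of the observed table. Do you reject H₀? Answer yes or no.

Margins: r₁=22, r₂=14, c₁=14, c₂=22, n=36
p_obs = C(22,10)·C(14,4)/C(36,14); sum pmf over tables with pmf ≤ p_obs
p-value (two-sided) = 0.48473
At α=0.01: p ≥ α → fail to reject H₀

reject H₀: no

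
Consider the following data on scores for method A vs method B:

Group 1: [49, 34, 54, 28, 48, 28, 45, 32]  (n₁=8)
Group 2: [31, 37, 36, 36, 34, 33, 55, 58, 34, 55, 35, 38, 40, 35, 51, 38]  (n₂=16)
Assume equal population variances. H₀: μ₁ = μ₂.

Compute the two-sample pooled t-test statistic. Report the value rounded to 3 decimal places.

x̄₁=39.750, s₁=10.375, n₁=8
x̄₂=40.375, s₂=8.921, n₂=16
s_p² = [7·10.375² + 15·8.921²]/22 = 88.5114
SE = √(s_p²·(1/8+1/16)) = 4.0738
t = (39.750−40.375)/4.0738 = -0.1534
df = 22

test statistic = -0.153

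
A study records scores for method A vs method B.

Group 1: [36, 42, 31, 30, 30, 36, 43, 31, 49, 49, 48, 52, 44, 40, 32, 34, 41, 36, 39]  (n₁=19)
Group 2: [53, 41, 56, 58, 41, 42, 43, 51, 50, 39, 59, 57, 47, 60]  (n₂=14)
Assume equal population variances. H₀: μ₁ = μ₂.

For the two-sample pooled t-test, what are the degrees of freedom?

df = n₁ + n₂ − 2 = 19 + 14 − 2 = 31

degrees of freedom = 31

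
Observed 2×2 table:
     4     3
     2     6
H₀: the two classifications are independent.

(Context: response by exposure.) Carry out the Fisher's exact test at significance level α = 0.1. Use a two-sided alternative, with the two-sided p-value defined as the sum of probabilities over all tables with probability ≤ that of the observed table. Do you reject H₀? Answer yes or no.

Margins: r₁=7, r₂=8, c₁=6, c₂=9, n=15
p_obs = C(7,4)·C(8,2)/C(15,6); sum pmf over tables with pmf ≤ p_obs
p-value (two-sided) = 0.31469
At α=0.1: p ≥ α → fail to reject H₀

reject H₀: no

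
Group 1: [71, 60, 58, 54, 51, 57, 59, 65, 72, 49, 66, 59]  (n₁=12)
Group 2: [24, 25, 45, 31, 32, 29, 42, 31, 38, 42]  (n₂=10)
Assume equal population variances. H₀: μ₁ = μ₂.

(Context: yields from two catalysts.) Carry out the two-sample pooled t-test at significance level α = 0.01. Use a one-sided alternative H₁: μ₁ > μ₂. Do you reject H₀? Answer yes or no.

reject H₀: yes

x̄₁=60.083, s₁=7.255, n₁=12
x̄₂=33.900, s₂=7.400, n₂=10
s_p² = [11·7.255² + 9·7.400²]/20 = 53.5908
SE = √(s_p²·(1/12+1/10)) = 3.1345
t = (60.083−33.900)/3.1345 = 8.3533
df = 20
p-value (one-sided, H₁ greater) = 0.00000
At α=0.01: p < α → reject H₀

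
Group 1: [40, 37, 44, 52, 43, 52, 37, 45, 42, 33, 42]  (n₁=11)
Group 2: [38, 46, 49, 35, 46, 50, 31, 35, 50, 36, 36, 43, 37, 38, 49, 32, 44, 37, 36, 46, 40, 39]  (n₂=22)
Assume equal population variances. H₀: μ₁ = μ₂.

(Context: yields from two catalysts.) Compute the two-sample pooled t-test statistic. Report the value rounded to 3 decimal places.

test statistic = 0.846

x̄₁=42.455, s₁=5.888, n₁=11
x̄₂=40.591, s₂=6.005, n₂=22
s_p² = [10·5.888² + 21·6.005²]/31 = 35.6144
SE = √(s_p²·(1/11+1/22)) = 2.2037
t = (42.455−40.591)/2.2037 = 0.8457
df = 31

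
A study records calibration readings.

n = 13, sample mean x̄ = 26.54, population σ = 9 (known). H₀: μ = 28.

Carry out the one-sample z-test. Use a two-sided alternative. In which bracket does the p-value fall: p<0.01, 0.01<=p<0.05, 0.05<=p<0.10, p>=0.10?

p-value bracket: p>=0.10

SE = σ/√n = 9/√13 = 2.4962
z = (x̄−μ₀)/SE = (26.54−28)/2.4962 = -0.5849
p-value (two-sided) = 0.55861
→ bracket: p>=0.10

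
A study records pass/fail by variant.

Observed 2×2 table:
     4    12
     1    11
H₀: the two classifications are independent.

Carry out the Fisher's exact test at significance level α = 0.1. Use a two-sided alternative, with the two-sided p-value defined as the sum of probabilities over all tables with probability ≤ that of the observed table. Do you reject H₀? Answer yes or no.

reject H₀: no

Margins: r₁=16, r₂=12, c₁=5, c₂=23, n=28
p_obs = C(16,4)·C(12,1)/C(28,5); sum pmf over tables with pmf ≤ p_obs
p-value (two-sided) = 0.35531
At α=0.1: p ≥ α → fail to reject H₀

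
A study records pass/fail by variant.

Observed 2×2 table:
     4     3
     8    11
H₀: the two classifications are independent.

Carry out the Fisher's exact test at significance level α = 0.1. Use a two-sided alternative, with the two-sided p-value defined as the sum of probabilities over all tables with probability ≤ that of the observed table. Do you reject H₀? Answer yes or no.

Margins: r₁=7, r₂=19, c₁=12, c₂=14, n=26
p_obs = C(7,4)·C(19,8)/C(26,12); sum pmf over tables with pmf ≤ p_obs
p-value (two-sided) = 0.66522
At α=0.1: p ≥ α → fail to reject H₀

reject H₀: no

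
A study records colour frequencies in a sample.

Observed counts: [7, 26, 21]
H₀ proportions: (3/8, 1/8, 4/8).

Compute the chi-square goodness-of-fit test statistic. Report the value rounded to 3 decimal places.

test statistic = 64.901

n = 54; E_i = n·p_i = [20.25, 6.75, 27.00]
χ² = (7−20.25)²/20.25 + (26−6.75)²/6.75 + (21−27.00)²/27.00 = 64.9012
df = 2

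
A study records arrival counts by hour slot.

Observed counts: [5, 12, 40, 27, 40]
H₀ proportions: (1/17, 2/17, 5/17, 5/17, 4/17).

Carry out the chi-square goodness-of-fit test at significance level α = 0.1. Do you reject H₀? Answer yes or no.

n = 124; E_i = n·p_i = [7.29, 14.59, 36.47, 36.47, 29.18]
χ² = (5−7.29)²/7.29 + (12−14.59)²/14.59 + (40−36.47)²/36.47 + (27−36.47)²/36.47 + (40−29.18)²/29.18 = 7.9968
df = 4
p-value (upper-tail) = 0.09170
At α=0.1: p < α → reject H₀

reject H₀: yes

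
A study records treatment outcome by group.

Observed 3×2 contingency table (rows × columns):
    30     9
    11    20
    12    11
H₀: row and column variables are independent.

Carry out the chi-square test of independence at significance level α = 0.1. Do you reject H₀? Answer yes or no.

Row totals [39, 31, 23], col totals [53, 40], n=93
χ² = (30−22.23)²/22.23 + (9−16.77)²/16.77 + (11−17.67)²/17.67 + (20−13.33)²/13.33 + (12−13.11)²/13.11 + (11−9.89)²/9.89 = 12.3889
df = 2
p-value (upper-tail) = 0.00204
At α=0.1: p < α → reject H₀

reject H₀: yes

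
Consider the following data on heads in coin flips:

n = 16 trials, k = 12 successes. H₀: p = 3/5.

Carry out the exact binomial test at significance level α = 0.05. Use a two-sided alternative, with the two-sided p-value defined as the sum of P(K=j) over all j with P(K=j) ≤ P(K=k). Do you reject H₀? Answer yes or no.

reject H₀: no

Exact binomial: n=16, k=12, p₀=3/5=0.6000
P(X=j) = C(n,j)·p₀^j·(1−p₀)^(n−j); p = Σ P(X=j) over j with P(X=j) ≤ P(X=12)
p-value (two-sided) = 0.30884
At α=0.05: p ≥ α → fail to reject H₀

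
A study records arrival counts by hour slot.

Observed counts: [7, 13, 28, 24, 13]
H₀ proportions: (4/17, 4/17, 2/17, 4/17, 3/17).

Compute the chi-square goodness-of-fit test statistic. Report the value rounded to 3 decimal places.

test statistic = 44.367

n = 85; E_i = n·p_i = [20.00, 20.00, 10.00, 20.00, 15.00]
χ² = (7−20.00)²/20.00 + (13−20.00)²/20.00 + (28−10.00)²/10.00 + (24−20.00)²/20.00 + (13−15.00)²/15.00 = 44.3667
df = 4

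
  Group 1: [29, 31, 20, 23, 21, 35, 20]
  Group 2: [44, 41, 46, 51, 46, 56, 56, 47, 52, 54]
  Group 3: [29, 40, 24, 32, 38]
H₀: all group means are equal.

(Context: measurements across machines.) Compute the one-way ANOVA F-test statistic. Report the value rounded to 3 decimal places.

Group means [25.57, 49.30, 32.60], grand mean 37.955
SSB = Σnᵢ(x̄ᵢ−x̄)² = 2503.940; SSW = ΣΣ(x−x̄ᵢ)² = 637.014
MSB = 2503.940/2 = 1251.9701; MSW = 637.014/19 = 33.5271
F = MSB/MSW = 37.3421
df = (2, 19)

test statistic = 37.342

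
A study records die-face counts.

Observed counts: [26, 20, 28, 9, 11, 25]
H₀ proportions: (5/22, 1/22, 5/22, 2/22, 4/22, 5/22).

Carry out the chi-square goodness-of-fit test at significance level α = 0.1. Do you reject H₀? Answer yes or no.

reject H₀: yes

n = 119; E_i = n·p_i = [27.05, 5.41, 27.05, 10.82, 21.64, 27.05]
χ² = (26−27.05)²/27.05 + (20−5.41)²/5.41 + (28−27.05)²/27.05 + (9−10.82)²/10.82 + (11−21.64)²/21.64 + (25−27.05)²/27.05 = 45.1218
df = 5
p-value (upper-tail) = 0.00000
At α=0.1: p < α → reject H₀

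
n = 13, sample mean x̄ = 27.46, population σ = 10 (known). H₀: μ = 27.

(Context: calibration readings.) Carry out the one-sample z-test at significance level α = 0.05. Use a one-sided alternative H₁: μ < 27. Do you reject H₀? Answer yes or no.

reject H₀: no

SE = σ/√n = 10/√13 = 2.7735
z = (x̄−μ₀)/SE = (27.46−27)/2.7735 = 0.1659
p-value (one-sided, H₁ less) = 0.56586
At α=0.05: p ≥ α → fail to reject H₀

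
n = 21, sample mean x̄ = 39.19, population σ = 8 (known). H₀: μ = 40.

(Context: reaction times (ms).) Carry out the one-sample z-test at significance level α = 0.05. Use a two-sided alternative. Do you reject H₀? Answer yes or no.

reject H₀: no

SE = σ/√n = 8/√21 = 1.7457
z = (x̄−μ₀)/SE = (39.19−40)/1.7457 = -0.4640
p-value (two-sided) = 0.64266
At α=0.05: p ≥ α → fail to reject H₀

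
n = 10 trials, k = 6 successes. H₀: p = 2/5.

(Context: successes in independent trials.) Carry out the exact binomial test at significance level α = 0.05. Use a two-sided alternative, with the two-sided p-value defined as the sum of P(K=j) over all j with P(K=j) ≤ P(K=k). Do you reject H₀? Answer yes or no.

reject H₀: no

Exact binomial: n=10, k=6, p₀=2/5=0.4000
P(X=j) = C(n,j)·p₀^j·(1−p₀)^(n−j); p = Σ P(X=j) over j with P(X=j) ≤ P(X=6)
p-value (two-sided) = 0.21260
At α=0.05: p ≥ α → fail to reject H₀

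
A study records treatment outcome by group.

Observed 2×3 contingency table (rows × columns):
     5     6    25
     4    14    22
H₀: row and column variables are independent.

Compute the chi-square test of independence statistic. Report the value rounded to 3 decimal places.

test statistic = 3.301

Row totals [36, 40], col totals [9, 20, 47], n=76
χ² = (5−4.26)²/4.26 + (6−9.47)²/9.47 + (25−22.26)²/22.26 + (4−4.74)²/4.74 + (14−10.53)²/10.53 + (22−24.74)²/24.74 = 3.3012
df = 2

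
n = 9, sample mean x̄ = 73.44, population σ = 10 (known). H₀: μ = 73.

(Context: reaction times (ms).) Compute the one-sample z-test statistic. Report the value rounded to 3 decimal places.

SE = σ/√n = 10/√9 = 3.3333
z = (x̄−μ₀)/SE = (73.44−73)/3.3333 = 0.1320

test statistic = 0.132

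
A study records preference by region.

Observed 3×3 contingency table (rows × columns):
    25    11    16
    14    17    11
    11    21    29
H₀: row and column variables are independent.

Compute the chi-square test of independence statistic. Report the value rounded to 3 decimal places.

Row totals [52, 42, 61], col totals [50, 49, 56], n=155
χ² = (25−16.77)²/16.77 + (11−16.44)²/16.44 + (16−18.79)²/18.79 + (14−13.55)²/13.55 + (17−13.28)²/13.28 + (11−15.17)²/15.17 + (11−19.68)²/19.68 + (21−19.28)²/19.28 + (29−22.04)²/22.04 = 14.6318
df = 4

test statistic = 14.632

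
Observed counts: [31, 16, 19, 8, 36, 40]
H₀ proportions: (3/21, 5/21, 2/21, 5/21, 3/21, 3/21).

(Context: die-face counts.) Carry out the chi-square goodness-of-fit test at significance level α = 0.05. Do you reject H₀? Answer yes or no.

reject H₀: yes

n = 150; E_i = n·p_i = [21.43, 35.71, 14.29, 35.71, 21.43, 21.43]
χ² = (31−21.43)²/21.43 + (16−35.71)²/35.71 + (19−14.29)²/14.29 + (8−35.71)²/35.71 + (36−21.43)²/21.43 + (40−21.43)²/21.43 = 64.2233
df = 5
p-value (upper-tail) = 0.00000
At α=0.05: p < α → reject H₀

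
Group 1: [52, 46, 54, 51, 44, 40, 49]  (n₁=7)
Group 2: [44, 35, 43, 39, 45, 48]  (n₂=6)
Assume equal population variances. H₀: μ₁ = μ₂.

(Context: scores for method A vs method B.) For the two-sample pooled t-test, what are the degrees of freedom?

degrees of freedom = 11

df = n₁ + n₂ − 2 = 7 + 6 − 2 = 11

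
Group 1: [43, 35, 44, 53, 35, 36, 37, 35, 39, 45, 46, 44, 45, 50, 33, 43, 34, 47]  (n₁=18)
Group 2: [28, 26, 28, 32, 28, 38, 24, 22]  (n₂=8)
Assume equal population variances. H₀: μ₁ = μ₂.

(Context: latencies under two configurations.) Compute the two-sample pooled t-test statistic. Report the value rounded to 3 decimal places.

test statistic = 5.403

x̄₁=41.333, s₁=5.980, n₁=18
x̄₂=28.250, s₂=4.950, n₂=8
s_p² = [17·5.980² + 7·4.950²]/24 = 32.4792
SE = √(s_p²·(1/18+1/8)) = 2.4216
t = (41.333−28.250)/2.4216 = 5.4027
df = 24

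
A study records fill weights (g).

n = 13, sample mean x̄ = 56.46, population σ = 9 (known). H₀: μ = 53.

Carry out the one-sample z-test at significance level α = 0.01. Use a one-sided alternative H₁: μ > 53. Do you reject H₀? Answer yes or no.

reject H₀: no

SE = σ/√n = 9/√13 = 2.4962
z = (x̄−μ₀)/SE = (56.46−53)/2.4962 = 1.3861
p-value (one-sided, H₁ greater) = 0.08285
At α=0.01: p ≥ α → fail to reject H₀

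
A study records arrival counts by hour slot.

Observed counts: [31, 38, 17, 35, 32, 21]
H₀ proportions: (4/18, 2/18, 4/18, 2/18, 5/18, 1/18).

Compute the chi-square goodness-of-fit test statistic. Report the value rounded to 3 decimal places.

n = 174; E_i = n·p_i = [38.67, 19.33, 38.67, 19.33, 48.33, 9.67]
χ² = (31−38.67)²/38.67 + (38−19.33)²/19.33 + (17−38.67)²/38.67 + (35−19.33)²/19.33 + (32−48.33)²/48.33 + (21−9.67)²/9.67 = 63.1862
df = 5

test statistic = 63.186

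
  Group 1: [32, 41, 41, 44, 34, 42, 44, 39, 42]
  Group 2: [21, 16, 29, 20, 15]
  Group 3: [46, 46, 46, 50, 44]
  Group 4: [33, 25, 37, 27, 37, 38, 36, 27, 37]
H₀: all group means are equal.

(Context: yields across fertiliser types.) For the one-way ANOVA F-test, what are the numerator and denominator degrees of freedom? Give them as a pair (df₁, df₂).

degrees of freedom = [3, 24]

k = 4 groups, N = 28 total
df = (k−1, N−k) = (4−1, 28−4) = (3, 24)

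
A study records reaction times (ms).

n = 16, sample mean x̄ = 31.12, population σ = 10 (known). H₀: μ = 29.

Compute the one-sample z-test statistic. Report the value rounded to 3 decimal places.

test statistic = 0.848

SE = σ/√n = 10/√16 = 2.5000
z = (x̄−μ₀)/SE = (31.12−29)/2.5000 = 0.8480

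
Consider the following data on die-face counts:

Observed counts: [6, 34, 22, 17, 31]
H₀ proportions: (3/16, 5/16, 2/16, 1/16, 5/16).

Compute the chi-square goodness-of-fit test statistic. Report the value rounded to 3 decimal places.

n = 110; E_i = n·p_i = [20.62, 34.38, 13.75, 6.88, 34.38]
χ² = (6−20.62)²/20.62 + (34−34.38)²/34.38 + (22−13.75)²/13.75 + (17−6.88)²/6.88 + (31−34.38)²/34.38 = 30.5673
df = 4

test statistic = 30.567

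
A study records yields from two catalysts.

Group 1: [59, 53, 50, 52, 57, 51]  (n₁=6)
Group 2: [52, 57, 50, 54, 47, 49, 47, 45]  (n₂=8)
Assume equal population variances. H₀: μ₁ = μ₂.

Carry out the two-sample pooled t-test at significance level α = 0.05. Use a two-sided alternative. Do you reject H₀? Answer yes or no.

reject H₀: no

x̄₁=53.667, s₁=3.559, n₁=6
x̄₂=50.125, s₂=4.016, n₂=8
s_p² = [5·3.559² + 7·4.016²]/12 = 14.6840
SE = √(s_p²·(1/6+1/8)) = 2.0695
t = (53.667−50.125)/2.0695 = 1.7114
df = 12
p-value (two-sided) = 0.11271
At α=0.05: p ≥ α → fail to reject H₀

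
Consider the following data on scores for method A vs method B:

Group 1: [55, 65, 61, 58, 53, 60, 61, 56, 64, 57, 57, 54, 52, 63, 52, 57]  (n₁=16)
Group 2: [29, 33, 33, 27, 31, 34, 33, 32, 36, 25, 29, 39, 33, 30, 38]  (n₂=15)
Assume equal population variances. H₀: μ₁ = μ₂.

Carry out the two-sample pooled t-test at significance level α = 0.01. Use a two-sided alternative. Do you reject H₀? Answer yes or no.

x̄₁=57.812, s₁=4.167, n₁=16
x̄₂=32.133, s₂=3.833, n₂=15
s_p² = [15·4.167² + 14·3.833²]/29 = 16.0749
SE = √(s_p²·(1/16+1/15)) = 1.4409
t = (57.812−32.133)/1.4409 = 17.8210
df = 29
p-value (two-sided) = 0.00000
At α=0.01: p < α → reject H₀

reject H₀: yes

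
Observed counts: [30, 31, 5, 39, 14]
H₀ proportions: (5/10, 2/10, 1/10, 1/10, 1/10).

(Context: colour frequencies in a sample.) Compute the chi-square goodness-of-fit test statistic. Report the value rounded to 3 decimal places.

n = 119; E_i = n·p_i = [59.50, 23.80, 11.90, 11.90, 11.90]
χ² = (30−59.50)²/59.50 + (31−23.80)²/23.80 + (5−11.90)²/11.90 + (39−11.90)²/11.90 + (14−11.90)²/11.90 = 82.8908
df = 4

test statistic = 82.891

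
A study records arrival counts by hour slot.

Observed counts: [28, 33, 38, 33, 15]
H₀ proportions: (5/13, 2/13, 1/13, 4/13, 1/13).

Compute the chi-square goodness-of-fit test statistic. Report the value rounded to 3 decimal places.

n = 147; E_i = n·p_i = [56.54, 22.62, 11.31, 45.23, 11.31]
χ² = (28−56.54)²/56.54 + (33−22.62)²/22.62 + (38−11.31)²/11.31 + (33−45.23)²/45.23 + (15−11.31)²/11.31 = 86.6949
df = 4

test statistic = 86.695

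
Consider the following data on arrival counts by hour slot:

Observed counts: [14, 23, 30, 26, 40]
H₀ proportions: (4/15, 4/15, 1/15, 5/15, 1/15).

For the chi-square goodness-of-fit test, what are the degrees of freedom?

degrees of freedom = 4

df = k − 1 = 5 − 1 = 4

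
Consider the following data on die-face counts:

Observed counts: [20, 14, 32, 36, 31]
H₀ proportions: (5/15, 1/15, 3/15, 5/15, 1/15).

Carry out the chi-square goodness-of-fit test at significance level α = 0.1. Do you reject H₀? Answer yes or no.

reject H₀: yes

n = 133; E_i = n·p_i = [44.33, 8.87, 26.60, 44.33, 8.87]
χ² = (20−44.33)²/44.33 + (14−8.87)²/8.87 + (32−26.60)²/26.60 + (36−44.33)²/44.33 + (31−8.87)²/8.87 = 74.2406
df = 4
p-value (upper-tail) = 0.00000
At α=0.1: p < α → reject H₀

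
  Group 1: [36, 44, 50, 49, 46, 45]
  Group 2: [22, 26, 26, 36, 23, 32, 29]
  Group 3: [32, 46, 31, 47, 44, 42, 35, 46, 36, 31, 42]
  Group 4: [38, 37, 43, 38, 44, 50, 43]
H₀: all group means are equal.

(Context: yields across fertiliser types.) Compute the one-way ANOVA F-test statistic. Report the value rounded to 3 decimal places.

test statistic = 12.863

Group means [45.00, 27.71, 39.27, 41.86], grand mean 38.355
SSB = Σnᵢ(x̄ᵢ−x̄)² = 1152.629; SSW = ΣΣ(x−x̄ᵢ)² = 806.468
MSB = 1152.629/3 = 384.2097; MSW = 806.468/27 = 29.8692
F = MSB/MSW = 12.8631
df = (3, 27)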